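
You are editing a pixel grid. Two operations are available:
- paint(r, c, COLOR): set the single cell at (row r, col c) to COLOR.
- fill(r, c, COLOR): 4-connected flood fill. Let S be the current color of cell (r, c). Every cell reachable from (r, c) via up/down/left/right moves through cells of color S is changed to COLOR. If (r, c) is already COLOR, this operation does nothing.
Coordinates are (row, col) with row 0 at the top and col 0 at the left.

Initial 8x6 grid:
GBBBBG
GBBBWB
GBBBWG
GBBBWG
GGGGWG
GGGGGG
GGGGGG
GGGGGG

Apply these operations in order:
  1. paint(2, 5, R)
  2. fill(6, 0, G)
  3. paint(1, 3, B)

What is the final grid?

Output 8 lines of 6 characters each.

After op 1 paint(2,5,R):
GBBBBG
GBBBWB
GBBBWR
GBBBWG
GGGGWG
GGGGGG
GGGGGG
GGGGGG
After op 2 fill(6,0,G) [0 cells changed]:
GBBBBG
GBBBWB
GBBBWR
GBBBWG
GGGGWG
GGGGGG
GGGGGG
GGGGGG
After op 3 paint(1,3,B):
GBBBBG
GBBBWB
GBBBWR
GBBBWG
GGGGWG
GGGGGG
GGGGGG
GGGGGG

Answer: GBBBBG
GBBBWB
GBBBWR
GBBBWG
GGGGWG
GGGGGG
GGGGGG
GGGGGG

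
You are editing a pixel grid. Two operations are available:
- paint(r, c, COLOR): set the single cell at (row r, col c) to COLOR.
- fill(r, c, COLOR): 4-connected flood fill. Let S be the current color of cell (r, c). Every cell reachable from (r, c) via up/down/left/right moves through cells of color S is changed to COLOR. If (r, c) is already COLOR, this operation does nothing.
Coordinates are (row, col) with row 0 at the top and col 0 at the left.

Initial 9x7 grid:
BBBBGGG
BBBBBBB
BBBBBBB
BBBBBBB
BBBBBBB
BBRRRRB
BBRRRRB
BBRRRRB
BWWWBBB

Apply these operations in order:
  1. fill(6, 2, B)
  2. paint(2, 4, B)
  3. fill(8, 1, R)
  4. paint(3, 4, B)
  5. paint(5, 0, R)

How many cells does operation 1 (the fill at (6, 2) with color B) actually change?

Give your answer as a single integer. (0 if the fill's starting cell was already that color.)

Answer: 12

Derivation:
After op 1 fill(6,2,B) [12 cells changed]:
BBBBGGG
BBBBBBB
BBBBBBB
BBBBBBB
BBBBBBB
BBBBBBB
BBBBBBB
BBBBBBB
BWWWBBB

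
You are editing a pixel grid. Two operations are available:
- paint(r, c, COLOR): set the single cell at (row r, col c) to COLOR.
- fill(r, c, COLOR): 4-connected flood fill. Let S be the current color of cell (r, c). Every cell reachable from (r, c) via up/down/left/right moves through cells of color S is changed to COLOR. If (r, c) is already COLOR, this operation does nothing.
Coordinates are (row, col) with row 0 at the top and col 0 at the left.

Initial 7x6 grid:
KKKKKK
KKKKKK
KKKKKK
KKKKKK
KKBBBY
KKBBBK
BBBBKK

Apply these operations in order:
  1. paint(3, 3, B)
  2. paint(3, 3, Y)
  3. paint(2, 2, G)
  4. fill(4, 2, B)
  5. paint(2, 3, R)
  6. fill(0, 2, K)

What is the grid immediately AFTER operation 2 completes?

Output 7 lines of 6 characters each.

Answer: KKKKKK
KKKKKK
KKKKKK
KKKYKK
KKBBBY
KKBBBK
BBBBKK

Derivation:
After op 1 paint(3,3,B):
KKKKKK
KKKKKK
KKKKKK
KKKBKK
KKBBBY
KKBBBK
BBBBKK
After op 2 paint(3,3,Y):
KKKKKK
KKKKKK
KKKKKK
KKKYKK
KKBBBY
KKBBBK
BBBBKK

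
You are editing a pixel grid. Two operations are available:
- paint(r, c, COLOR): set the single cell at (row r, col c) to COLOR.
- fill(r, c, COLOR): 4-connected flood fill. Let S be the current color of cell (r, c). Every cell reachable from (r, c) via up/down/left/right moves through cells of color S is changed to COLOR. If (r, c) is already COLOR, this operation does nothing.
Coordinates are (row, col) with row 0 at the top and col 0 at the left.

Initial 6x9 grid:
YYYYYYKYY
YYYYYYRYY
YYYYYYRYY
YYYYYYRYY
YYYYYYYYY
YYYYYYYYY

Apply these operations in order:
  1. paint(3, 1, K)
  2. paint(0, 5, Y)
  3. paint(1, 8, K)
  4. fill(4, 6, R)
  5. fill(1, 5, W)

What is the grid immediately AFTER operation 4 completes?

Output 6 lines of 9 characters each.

Answer: RRRRRRKRR
RRRRRRRRK
RRRRRRRRR
RKRRRRRRR
RRRRRRRRR
RRRRRRRRR

Derivation:
After op 1 paint(3,1,K):
YYYYYYKYY
YYYYYYRYY
YYYYYYRYY
YKYYYYRYY
YYYYYYYYY
YYYYYYYYY
After op 2 paint(0,5,Y):
YYYYYYKYY
YYYYYYRYY
YYYYYYRYY
YKYYYYRYY
YYYYYYYYY
YYYYYYYYY
After op 3 paint(1,8,K):
YYYYYYKYY
YYYYYYRYK
YYYYYYRYY
YKYYYYRYY
YYYYYYYYY
YYYYYYYYY
After op 4 fill(4,6,R) [48 cells changed]:
RRRRRRKRR
RRRRRRRRK
RRRRRRRRR
RKRRRRRRR
RRRRRRRRR
RRRRRRRRR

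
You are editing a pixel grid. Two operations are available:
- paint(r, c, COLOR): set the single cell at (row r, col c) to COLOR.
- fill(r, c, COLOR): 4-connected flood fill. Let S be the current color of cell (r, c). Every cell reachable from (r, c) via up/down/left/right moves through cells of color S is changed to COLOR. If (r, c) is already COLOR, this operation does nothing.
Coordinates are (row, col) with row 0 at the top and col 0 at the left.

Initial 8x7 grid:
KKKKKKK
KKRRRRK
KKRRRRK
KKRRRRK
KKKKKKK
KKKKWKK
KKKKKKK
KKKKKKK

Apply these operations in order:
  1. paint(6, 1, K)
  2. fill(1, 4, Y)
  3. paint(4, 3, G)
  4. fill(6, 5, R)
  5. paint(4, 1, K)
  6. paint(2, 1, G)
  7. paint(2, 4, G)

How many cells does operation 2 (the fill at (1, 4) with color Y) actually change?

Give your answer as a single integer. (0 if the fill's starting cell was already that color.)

After op 1 paint(6,1,K):
KKKKKKK
KKRRRRK
KKRRRRK
KKRRRRK
KKKKKKK
KKKKWKK
KKKKKKK
KKKKKKK
After op 2 fill(1,4,Y) [12 cells changed]:
KKKKKKK
KKYYYYK
KKYYYYK
KKYYYYK
KKKKKKK
KKKKWKK
KKKKKKK
KKKKKKK

Answer: 12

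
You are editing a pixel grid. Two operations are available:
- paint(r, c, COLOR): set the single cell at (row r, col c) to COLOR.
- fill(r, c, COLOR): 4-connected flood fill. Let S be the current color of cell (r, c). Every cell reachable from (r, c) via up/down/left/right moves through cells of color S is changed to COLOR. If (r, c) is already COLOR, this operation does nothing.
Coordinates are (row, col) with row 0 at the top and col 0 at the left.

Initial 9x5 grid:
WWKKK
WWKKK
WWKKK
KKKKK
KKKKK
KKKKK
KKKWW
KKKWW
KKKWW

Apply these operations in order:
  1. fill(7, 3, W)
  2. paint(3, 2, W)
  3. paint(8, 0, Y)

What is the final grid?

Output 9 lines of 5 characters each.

After op 1 fill(7,3,W) [0 cells changed]:
WWKKK
WWKKK
WWKKK
KKKKK
KKKKK
KKKKK
KKKWW
KKKWW
KKKWW
After op 2 paint(3,2,W):
WWKKK
WWKKK
WWKKK
KKWKK
KKKKK
KKKKK
KKKWW
KKKWW
KKKWW
After op 3 paint(8,0,Y):
WWKKK
WWKKK
WWKKK
KKWKK
KKKKK
KKKKK
KKKWW
KKKWW
YKKWW

Answer: WWKKK
WWKKK
WWKKK
KKWKK
KKKKK
KKKKK
KKKWW
KKKWW
YKKWW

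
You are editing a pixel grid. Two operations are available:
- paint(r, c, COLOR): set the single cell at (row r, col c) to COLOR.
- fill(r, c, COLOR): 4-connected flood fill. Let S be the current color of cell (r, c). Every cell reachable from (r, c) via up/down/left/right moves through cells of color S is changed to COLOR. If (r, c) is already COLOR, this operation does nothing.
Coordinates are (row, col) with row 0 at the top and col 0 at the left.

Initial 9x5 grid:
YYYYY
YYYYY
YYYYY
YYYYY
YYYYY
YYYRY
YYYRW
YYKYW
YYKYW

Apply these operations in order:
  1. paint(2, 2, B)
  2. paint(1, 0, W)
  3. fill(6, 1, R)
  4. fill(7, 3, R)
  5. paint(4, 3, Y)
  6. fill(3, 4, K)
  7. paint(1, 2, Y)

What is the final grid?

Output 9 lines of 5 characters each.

Answer: KKKKK
WKYKK
KKBKK
KKKKK
KKKYK
KKKKK
KKKKW
KKKKW
KKKKW

Derivation:
After op 1 paint(2,2,B):
YYYYY
YYYYY
YYBYY
YYYYY
YYYYY
YYYRY
YYYRW
YYKYW
YYKYW
After op 2 paint(1,0,W):
YYYYY
WYYYY
YYBYY
YYYYY
YYYYY
YYYRY
YYYRW
YYKYW
YYKYW
After op 3 fill(6,1,R) [34 cells changed]:
RRRRR
WRRRR
RRBRR
RRRRR
RRRRR
RRRRR
RRRRW
RRKYW
RRKYW
After op 4 fill(7,3,R) [2 cells changed]:
RRRRR
WRRRR
RRBRR
RRRRR
RRRRR
RRRRR
RRRRW
RRKRW
RRKRW
After op 5 paint(4,3,Y):
RRRRR
WRRRR
RRBRR
RRRRR
RRRYR
RRRRR
RRRRW
RRKRW
RRKRW
After op 6 fill(3,4,K) [37 cells changed]:
KKKKK
WKKKK
KKBKK
KKKKK
KKKYK
KKKKK
KKKKW
KKKKW
KKKKW
After op 7 paint(1,2,Y):
KKKKK
WKYKK
KKBKK
KKKKK
KKKYK
KKKKK
KKKKW
KKKKW
KKKKW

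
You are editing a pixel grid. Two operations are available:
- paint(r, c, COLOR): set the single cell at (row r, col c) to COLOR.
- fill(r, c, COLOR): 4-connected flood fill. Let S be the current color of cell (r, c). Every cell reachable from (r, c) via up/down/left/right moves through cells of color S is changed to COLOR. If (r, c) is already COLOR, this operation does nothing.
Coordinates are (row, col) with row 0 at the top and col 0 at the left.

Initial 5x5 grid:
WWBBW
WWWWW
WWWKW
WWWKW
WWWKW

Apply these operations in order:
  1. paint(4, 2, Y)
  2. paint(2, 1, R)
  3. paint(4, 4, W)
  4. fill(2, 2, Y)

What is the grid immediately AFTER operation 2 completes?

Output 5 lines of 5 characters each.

After op 1 paint(4,2,Y):
WWBBW
WWWWW
WWWKW
WWWKW
WWYKW
After op 2 paint(2,1,R):
WWBBW
WWWWW
WRWKW
WWWKW
WWYKW

Answer: WWBBW
WWWWW
WRWKW
WWWKW
WWYKW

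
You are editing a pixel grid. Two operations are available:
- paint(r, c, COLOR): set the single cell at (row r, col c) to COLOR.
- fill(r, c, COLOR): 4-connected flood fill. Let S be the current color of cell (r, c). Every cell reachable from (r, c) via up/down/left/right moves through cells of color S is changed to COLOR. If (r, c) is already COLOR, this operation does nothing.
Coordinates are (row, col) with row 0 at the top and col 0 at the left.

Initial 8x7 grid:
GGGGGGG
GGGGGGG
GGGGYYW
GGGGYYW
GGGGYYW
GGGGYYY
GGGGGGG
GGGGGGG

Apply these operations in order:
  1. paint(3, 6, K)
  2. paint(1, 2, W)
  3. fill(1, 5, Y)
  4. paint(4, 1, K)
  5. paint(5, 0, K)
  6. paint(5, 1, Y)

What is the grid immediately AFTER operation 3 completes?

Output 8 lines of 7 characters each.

After op 1 paint(3,6,K):
GGGGGGG
GGGGGGG
GGGGYYW
GGGGYYK
GGGGYYW
GGGGYYY
GGGGGGG
GGGGGGG
After op 2 paint(1,2,W):
GGGGGGG
GGWGGGG
GGGGYYW
GGGGYYK
GGGGYYW
GGGGYYY
GGGGGGG
GGGGGGG
After op 3 fill(1,5,Y) [43 cells changed]:
YYYYYYY
YYWYYYY
YYYYYYW
YYYYYYK
YYYYYYW
YYYYYYY
YYYYYYY
YYYYYYY

Answer: YYYYYYY
YYWYYYY
YYYYYYW
YYYYYYK
YYYYYYW
YYYYYYY
YYYYYYY
YYYYYYY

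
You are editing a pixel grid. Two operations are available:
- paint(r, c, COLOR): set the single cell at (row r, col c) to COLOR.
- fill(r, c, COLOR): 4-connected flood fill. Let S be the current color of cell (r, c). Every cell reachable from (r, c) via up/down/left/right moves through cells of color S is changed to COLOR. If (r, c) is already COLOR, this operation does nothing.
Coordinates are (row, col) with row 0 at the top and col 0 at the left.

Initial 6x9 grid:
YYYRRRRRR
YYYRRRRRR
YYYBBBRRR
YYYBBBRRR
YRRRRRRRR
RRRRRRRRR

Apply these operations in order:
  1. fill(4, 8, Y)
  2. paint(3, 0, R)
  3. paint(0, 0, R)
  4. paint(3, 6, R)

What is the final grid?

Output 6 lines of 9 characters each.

After op 1 fill(4,8,Y) [35 cells changed]:
YYYYYYYYY
YYYYYYYYY
YYYBBBYYY
YYYBBBYYY
YYYYYYYYY
YYYYYYYYY
After op 2 paint(3,0,R):
YYYYYYYYY
YYYYYYYYY
YYYBBBYYY
RYYBBBYYY
YYYYYYYYY
YYYYYYYYY
After op 3 paint(0,0,R):
RYYYYYYYY
YYYYYYYYY
YYYBBBYYY
RYYBBBYYY
YYYYYYYYY
YYYYYYYYY
After op 4 paint(3,6,R):
RYYYYYYYY
YYYYYYYYY
YYYBBBYYY
RYYBBBRYY
YYYYYYYYY
YYYYYYYYY

Answer: RYYYYYYYY
YYYYYYYYY
YYYBBBYYY
RYYBBBRYY
YYYYYYYYY
YYYYYYYYY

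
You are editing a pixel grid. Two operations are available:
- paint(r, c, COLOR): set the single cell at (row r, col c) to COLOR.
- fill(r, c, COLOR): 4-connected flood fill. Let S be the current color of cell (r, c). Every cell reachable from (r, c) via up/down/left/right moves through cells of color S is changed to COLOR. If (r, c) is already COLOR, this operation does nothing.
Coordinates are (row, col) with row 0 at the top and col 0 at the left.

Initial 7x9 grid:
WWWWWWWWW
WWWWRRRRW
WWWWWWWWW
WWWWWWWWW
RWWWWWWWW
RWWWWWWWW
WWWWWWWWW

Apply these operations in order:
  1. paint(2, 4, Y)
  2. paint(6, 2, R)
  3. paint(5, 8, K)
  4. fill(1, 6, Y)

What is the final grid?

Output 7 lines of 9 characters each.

After op 1 paint(2,4,Y):
WWWWWWWWW
WWWWRRRRW
WWWWYWWWW
WWWWWWWWW
RWWWWWWWW
RWWWWWWWW
WWWWWWWWW
After op 2 paint(6,2,R):
WWWWWWWWW
WWWWRRRRW
WWWWYWWWW
WWWWWWWWW
RWWWWWWWW
RWWWWWWWW
WWRWWWWWW
After op 3 paint(5,8,K):
WWWWWWWWW
WWWWRRRRW
WWWWYWWWW
WWWWWWWWW
RWWWWWWWW
RWWWWWWWK
WWRWWWWWW
After op 4 fill(1,6,Y) [4 cells changed]:
WWWWWWWWW
WWWWYYYYW
WWWWYWWWW
WWWWWWWWW
RWWWWWWWW
RWWWWWWWK
WWRWWWWWW

Answer: WWWWWWWWW
WWWWYYYYW
WWWWYWWWW
WWWWWWWWW
RWWWWWWWW
RWWWWWWWK
WWRWWWWWW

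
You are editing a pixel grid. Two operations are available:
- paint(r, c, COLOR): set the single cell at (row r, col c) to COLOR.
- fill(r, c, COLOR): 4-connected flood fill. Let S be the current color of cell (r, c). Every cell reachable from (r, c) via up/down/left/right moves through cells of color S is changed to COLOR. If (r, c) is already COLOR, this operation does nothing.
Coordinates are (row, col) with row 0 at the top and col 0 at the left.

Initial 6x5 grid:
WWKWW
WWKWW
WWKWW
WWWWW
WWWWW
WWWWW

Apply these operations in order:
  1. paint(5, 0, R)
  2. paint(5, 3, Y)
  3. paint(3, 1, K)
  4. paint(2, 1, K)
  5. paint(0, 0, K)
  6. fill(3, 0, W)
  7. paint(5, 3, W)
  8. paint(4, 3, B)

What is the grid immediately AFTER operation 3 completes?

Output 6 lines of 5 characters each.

After op 1 paint(5,0,R):
WWKWW
WWKWW
WWKWW
WWWWW
WWWWW
RWWWW
After op 2 paint(5,3,Y):
WWKWW
WWKWW
WWKWW
WWWWW
WWWWW
RWWYW
After op 3 paint(3,1,K):
WWKWW
WWKWW
WWKWW
WKWWW
WWWWW
RWWYW

Answer: WWKWW
WWKWW
WWKWW
WKWWW
WWWWW
RWWYW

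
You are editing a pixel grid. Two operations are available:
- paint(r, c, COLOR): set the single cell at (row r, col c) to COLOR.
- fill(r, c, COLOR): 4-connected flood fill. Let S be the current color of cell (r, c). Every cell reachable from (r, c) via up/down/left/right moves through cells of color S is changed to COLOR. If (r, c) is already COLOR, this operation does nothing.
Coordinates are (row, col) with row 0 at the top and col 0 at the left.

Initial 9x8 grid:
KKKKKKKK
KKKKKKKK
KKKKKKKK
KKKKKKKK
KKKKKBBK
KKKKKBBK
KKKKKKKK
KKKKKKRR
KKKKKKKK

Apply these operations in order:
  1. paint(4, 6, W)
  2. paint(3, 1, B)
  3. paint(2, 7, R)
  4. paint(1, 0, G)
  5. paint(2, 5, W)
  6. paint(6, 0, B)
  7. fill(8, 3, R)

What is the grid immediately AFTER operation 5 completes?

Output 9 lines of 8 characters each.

After op 1 paint(4,6,W):
KKKKKKKK
KKKKKKKK
KKKKKKKK
KKKKKKKK
KKKKKBWK
KKKKKBBK
KKKKKKKK
KKKKKKRR
KKKKKKKK
After op 2 paint(3,1,B):
KKKKKKKK
KKKKKKKK
KKKKKKKK
KBKKKKKK
KKKKKBWK
KKKKKBBK
KKKKKKKK
KKKKKKRR
KKKKKKKK
After op 3 paint(2,7,R):
KKKKKKKK
KKKKKKKK
KKKKKKKR
KBKKKKKK
KKKKKBWK
KKKKKBBK
KKKKKKKK
KKKKKKRR
KKKKKKKK
After op 4 paint(1,0,G):
KKKKKKKK
GKKKKKKK
KKKKKKKR
KBKKKKKK
KKKKKBWK
KKKKKBBK
KKKKKKKK
KKKKKKRR
KKKKKKKK
After op 5 paint(2,5,W):
KKKKKKKK
GKKKKKKK
KKKKKWKR
KBKKKKKK
KKKKKBWK
KKKKKBBK
KKKKKKKK
KKKKKKRR
KKKKKKKK

Answer: KKKKKKKK
GKKKKKKK
KKKKKWKR
KBKKKKKK
KKKKKBWK
KKKKKBBK
KKKKKKKK
KKKKKKRR
KKKKKKKK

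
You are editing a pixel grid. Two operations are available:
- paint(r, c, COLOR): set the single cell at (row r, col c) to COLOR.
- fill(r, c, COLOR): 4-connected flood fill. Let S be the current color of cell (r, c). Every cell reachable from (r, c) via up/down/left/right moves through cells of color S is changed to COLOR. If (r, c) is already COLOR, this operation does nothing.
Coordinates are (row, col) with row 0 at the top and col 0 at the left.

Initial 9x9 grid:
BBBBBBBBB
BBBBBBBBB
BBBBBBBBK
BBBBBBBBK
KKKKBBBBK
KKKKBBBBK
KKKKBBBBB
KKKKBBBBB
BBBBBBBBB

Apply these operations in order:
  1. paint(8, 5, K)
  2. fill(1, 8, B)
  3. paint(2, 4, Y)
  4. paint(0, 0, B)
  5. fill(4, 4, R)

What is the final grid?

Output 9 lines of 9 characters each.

After op 1 paint(8,5,K):
BBBBBBBBB
BBBBBBBBB
BBBBBBBBK
BBBBBBBBK
KKKKBBBBK
KKKKBBBBK
KKKKBBBBB
KKKKBBBBB
BBBBBKBBB
After op 2 fill(1,8,B) [0 cells changed]:
BBBBBBBBB
BBBBBBBBB
BBBBBBBBK
BBBBBBBBK
KKKKBBBBK
KKKKBBBBK
KKKKBBBBB
KKKKBBBBB
BBBBBKBBB
After op 3 paint(2,4,Y):
BBBBBBBBB
BBBBBBBBB
BBBBYBBBK
BBBBBBBBK
KKKKBBBBK
KKKKBBBBK
KKKKBBBBB
KKKKBBBBB
BBBBBKBBB
After op 4 paint(0,0,B):
BBBBBBBBB
BBBBBBBBB
BBBBYBBBK
BBBBBBBBK
KKKKBBBBK
KKKKBBBBK
KKKKBBBBB
KKKKBBBBB
BBBBBKBBB
After op 5 fill(4,4,R) [59 cells changed]:
RRRRRRRRR
RRRRRRRRR
RRRRYRRRK
RRRRRRRRK
KKKKRRRRK
KKKKRRRRK
KKKKRRRRR
KKKKRRRRR
RRRRRKRRR

Answer: RRRRRRRRR
RRRRRRRRR
RRRRYRRRK
RRRRRRRRK
KKKKRRRRK
KKKKRRRRK
KKKKRRRRR
KKKKRRRRR
RRRRRKRRR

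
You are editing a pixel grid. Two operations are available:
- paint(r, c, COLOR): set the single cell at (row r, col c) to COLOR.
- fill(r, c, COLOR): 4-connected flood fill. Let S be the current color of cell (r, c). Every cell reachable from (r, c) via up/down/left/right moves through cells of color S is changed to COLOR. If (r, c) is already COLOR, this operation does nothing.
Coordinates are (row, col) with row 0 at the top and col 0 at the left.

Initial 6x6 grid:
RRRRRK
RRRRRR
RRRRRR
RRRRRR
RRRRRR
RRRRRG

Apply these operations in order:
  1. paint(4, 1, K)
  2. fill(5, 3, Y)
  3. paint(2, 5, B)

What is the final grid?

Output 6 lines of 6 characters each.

After op 1 paint(4,1,K):
RRRRRK
RRRRRR
RRRRRR
RRRRRR
RKRRRR
RRRRRG
After op 2 fill(5,3,Y) [33 cells changed]:
YYYYYK
YYYYYY
YYYYYY
YYYYYY
YKYYYY
YYYYYG
After op 3 paint(2,5,B):
YYYYYK
YYYYYY
YYYYYB
YYYYYY
YKYYYY
YYYYYG

Answer: YYYYYK
YYYYYY
YYYYYB
YYYYYY
YKYYYY
YYYYYG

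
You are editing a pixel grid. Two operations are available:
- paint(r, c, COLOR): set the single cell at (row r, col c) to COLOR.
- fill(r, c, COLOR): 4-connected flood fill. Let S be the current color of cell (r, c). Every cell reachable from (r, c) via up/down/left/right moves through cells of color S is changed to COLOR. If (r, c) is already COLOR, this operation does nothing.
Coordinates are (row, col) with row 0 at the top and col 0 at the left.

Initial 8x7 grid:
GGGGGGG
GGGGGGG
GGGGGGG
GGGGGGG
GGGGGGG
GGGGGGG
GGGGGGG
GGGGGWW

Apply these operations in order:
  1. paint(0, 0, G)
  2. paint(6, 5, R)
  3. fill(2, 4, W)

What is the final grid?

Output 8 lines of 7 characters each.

Answer: WWWWWWW
WWWWWWW
WWWWWWW
WWWWWWW
WWWWWWW
WWWWWWW
WWWWWRW
WWWWWWW

Derivation:
After op 1 paint(0,0,G):
GGGGGGG
GGGGGGG
GGGGGGG
GGGGGGG
GGGGGGG
GGGGGGG
GGGGGGG
GGGGGWW
After op 2 paint(6,5,R):
GGGGGGG
GGGGGGG
GGGGGGG
GGGGGGG
GGGGGGG
GGGGGGG
GGGGGRG
GGGGGWW
After op 3 fill(2,4,W) [53 cells changed]:
WWWWWWW
WWWWWWW
WWWWWWW
WWWWWWW
WWWWWWW
WWWWWWW
WWWWWRW
WWWWWWW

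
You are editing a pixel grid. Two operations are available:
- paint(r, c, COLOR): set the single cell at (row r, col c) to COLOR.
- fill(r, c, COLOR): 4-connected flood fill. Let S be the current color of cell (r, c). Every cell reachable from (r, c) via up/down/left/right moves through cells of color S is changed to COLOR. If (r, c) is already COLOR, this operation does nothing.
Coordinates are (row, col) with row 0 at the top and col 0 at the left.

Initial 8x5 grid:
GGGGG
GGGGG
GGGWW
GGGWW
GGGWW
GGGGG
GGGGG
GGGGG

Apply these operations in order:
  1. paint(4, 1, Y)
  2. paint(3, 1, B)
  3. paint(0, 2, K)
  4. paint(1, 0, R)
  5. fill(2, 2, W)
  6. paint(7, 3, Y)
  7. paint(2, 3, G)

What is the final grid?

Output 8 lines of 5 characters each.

After op 1 paint(4,1,Y):
GGGGG
GGGGG
GGGWW
GGGWW
GYGWW
GGGGG
GGGGG
GGGGG
After op 2 paint(3,1,B):
GGGGG
GGGGG
GGGWW
GBGWW
GYGWW
GGGGG
GGGGG
GGGGG
After op 3 paint(0,2,K):
GGKGG
GGGGG
GGGWW
GBGWW
GYGWW
GGGGG
GGGGG
GGGGG
After op 4 paint(1,0,R):
GGKGG
RGGGG
GGGWW
GBGWW
GYGWW
GGGGG
GGGGG
GGGGG
After op 5 fill(2,2,W) [30 cells changed]:
WWKWW
RWWWW
WWWWW
WBWWW
WYWWW
WWWWW
WWWWW
WWWWW
After op 6 paint(7,3,Y):
WWKWW
RWWWW
WWWWW
WBWWW
WYWWW
WWWWW
WWWWW
WWWYW
After op 7 paint(2,3,G):
WWKWW
RWWWW
WWWGW
WBWWW
WYWWW
WWWWW
WWWWW
WWWYW

Answer: WWKWW
RWWWW
WWWGW
WBWWW
WYWWW
WWWWW
WWWWW
WWWYW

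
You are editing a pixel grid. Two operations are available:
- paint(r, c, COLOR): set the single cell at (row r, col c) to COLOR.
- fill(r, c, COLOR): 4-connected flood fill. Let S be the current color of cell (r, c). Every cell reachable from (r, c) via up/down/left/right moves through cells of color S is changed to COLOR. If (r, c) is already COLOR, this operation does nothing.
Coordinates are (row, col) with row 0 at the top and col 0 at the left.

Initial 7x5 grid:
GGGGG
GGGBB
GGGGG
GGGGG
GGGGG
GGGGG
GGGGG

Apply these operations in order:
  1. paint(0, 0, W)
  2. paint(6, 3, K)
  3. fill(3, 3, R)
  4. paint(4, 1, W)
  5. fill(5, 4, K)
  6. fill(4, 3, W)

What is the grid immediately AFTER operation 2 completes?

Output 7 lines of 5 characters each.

After op 1 paint(0,0,W):
WGGGG
GGGBB
GGGGG
GGGGG
GGGGG
GGGGG
GGGGG
After op 2 paint(6,3,K):
WGGGG
GGGBB
GGGGG
GGGGG
GGGGG
GGGGG
GGGKG

Answer: WGGGG
GGGBB
GGGGG
GGGGG
GGGGG
GGGGG
GGGKG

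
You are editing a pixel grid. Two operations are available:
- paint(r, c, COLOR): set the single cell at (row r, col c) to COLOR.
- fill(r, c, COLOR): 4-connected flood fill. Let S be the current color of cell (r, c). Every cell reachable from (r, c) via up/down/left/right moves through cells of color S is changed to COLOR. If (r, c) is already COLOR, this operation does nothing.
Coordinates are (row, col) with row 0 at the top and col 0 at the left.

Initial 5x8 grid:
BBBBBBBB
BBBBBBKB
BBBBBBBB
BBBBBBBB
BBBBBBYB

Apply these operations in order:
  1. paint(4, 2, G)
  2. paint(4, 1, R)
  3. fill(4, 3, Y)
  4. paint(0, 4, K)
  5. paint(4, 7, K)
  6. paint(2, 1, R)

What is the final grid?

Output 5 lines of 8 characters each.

After op 1 paint(4,2,G):
BBBBBBBB
BBBBBBKB
BBBBBBBB
BBBBBBBB
BBGBBBYB
After op 2 paint(4,1,R):
BBBBBBBB
BBBBBBKB
BBBBBBBB
BBBBBBBB
BRGBBBYB
After op 3 fill(4,3,Y) [36 cells changed]:
YYYYYYYY
YYYYYYKY
YYYYYYYY
YYYYYYYY
YRGYYYYY
After op 4 paint(0,4,K):
YYYYKYYY
YYYYYYKY
YYYYYYYY
YYYYYYYY
YRGYYYYY
After op 5 paint(4,7,K):
YYYYKYYY
YYYYYYKY
YYYYYYYY
YYYYYYYY
YRGYYYYK
After op 6 paint(2,1,R):
YYYYKYYY
YYYYYYKY
YRYYYYYY
YYYYYYYY
YRGYYYYK

Answer: YYYYKYYY
YYYYYYKY
YRYYYYYY
YYYYYYYY
YRGYYYYK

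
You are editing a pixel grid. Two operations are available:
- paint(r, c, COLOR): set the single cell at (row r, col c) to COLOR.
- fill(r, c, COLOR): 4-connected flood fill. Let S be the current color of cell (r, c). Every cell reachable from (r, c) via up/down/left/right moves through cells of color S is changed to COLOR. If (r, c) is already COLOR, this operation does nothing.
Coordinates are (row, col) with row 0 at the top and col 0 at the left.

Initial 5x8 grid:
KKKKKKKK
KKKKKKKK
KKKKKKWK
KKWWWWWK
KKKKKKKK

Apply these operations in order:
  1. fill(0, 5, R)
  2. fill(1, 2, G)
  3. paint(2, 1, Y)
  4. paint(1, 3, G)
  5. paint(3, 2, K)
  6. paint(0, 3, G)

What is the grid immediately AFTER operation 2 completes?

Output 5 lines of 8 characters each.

After op 1 fill(0,5,R) [34 cells changed]:
RRRRRRRR
RRRRRRRR
RRRRRRWR
RRWWWWWR
RRRRRRRR
After op 2 fill(1,2,G) [34 cells changed]:
GGGGGGGG
GGGGGGGG
GGGGGGWG
GGWWWWWG
GGGGGGGG

Answer: GGGGGGGG
GGGGGGGG
GGGGGGWG
GGWWWWWG
GGGGGGGG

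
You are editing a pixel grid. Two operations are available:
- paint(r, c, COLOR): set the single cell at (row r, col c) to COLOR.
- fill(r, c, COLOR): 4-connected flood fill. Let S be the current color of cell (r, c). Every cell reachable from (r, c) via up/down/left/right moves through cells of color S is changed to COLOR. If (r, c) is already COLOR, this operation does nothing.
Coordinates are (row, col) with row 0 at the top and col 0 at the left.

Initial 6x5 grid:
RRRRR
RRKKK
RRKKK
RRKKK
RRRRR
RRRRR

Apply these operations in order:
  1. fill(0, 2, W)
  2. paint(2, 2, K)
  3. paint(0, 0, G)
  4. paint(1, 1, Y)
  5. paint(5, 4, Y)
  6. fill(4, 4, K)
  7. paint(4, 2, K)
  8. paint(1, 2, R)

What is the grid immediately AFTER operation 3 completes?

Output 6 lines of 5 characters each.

After op 1 fill(0,2,W) [21 cells changed]:
WWWWW
WWKKK
WWKKK
WWKKK
WWWWW
WWWWW
After op 2 paint(2,2,K):
WWWWW
WWKKK
WWKKK
WWKKK
WWWWW
WWWWW
After op 3 paint(0,0,G):
GWWWW
WWKKK
WWKKK
WWKKK
WWWWW
WWWWW

Answer: GWWWW
WWKKK
WWKKK
WWKKK
WWWWW
WWWWW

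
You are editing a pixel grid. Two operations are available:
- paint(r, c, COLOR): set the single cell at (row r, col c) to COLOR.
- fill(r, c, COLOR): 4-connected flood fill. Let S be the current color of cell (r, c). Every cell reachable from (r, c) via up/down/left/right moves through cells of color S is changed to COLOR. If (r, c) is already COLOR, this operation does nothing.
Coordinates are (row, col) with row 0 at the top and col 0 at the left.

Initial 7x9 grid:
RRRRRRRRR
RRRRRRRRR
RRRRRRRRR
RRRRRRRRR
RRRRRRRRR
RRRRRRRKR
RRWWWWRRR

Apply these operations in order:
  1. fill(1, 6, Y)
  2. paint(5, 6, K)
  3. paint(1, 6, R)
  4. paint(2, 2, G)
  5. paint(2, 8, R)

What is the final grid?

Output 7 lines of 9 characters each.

Answer: YYYYYYYYY
YYYYYYRYY
YYGYYYYYR
YYYYYYYYY
YYYYYYYYY
YYYYYYKKY
YYWWWWYYY

Derivation:
After op 1 fill(1,6,Y) [58 cells changed]:
YYYYYYYYY
YYYYYYYYY
YYYYYYYYY
YYYYYYYYY
YYYYYYYYY
YYYYYYYKY
YYWWWWYYY
After op 2 paint(5,6,K):
YYYYYYYYY
YYYYYYYYY
YYYYYYYYY
YYYYYYYYY
YYYYYYYYY
YYYYYYKKY
YYWWWWYYY
After op 3 paint(1,6,R):
YYYYYYYYY
YYYYYYRYY
YYYYYYYYY
YYYYYYYYY
YYYYYYYYY
YYYYYYKKY
YYWWWWYYY
After op 4 paint(2,2,G):
YYYYYYYYY
YYYYYYRYY
YYGYYYYYY
YYYYYYYYY
YYYYYYYYY
YYYYYYKKY
YYWWWWYYY
After op 5 paint(2,8,R):
YYYYYYYYY
YYYYYYRYY
YYGYYYYYR
YYYYYYYYY
YYYYYYYYY
YYYYYYKKY
YYWWWWYYY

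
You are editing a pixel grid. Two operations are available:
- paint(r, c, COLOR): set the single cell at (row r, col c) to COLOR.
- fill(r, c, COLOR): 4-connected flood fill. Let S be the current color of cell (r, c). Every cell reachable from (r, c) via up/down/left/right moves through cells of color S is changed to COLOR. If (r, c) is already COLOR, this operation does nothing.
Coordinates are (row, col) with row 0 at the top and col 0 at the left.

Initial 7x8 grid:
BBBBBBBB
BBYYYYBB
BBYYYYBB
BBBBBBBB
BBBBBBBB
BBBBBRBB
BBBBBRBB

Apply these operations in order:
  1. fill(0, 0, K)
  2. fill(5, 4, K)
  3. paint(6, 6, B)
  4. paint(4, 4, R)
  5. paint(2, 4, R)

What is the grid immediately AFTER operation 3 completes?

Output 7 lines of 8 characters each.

After op 1 fill(0,0,K) [46 cells changed]:
KKKKKKKK
KKYYYYKK
KKYYYYKK
KKKKKKKK
KKKKKKKK
KKKKKRKK
KKKKKRKK
After op 2 fill(5,4,K) [0 cells changed]:
KKKKKKKK
KKYYYYKK
KKYYYYKK
KKKKKKKK
KKKKKKKK
KKKKKRKK
KKKKKRKK
After op 3 paint(6,6,B):
KKKKKKKK
KKYYYYKK
KKYYYYKK
KKKKKKKK
KKKKKKKK
KKKKKRKK
KKKKKRBK

Answer: KKKKKKKK
KKYYYYKK
KKYYYYKK
KKKKKKKK
KKKKKKKK
KKKKKRKK
KKKKKRBK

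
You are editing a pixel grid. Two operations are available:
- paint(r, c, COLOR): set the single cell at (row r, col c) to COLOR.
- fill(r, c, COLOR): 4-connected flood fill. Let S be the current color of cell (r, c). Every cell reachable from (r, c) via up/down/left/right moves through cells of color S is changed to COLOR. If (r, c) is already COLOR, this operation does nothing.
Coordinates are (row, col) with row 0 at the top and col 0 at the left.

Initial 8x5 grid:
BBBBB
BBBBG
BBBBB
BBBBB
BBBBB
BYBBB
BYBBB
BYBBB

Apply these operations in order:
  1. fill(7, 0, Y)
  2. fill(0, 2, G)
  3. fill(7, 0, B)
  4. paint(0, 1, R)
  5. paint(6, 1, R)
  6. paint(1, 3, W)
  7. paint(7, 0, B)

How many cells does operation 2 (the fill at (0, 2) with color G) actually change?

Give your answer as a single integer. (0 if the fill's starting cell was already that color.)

Answer: 39

Derivation:
After op 1 fill(7,0,Y) [36 cells changed]:
YYYYY
YYYYG
YYYYY
YYYYY
YYYYY
YYYYY
YYYYY
YYYYY
After op 2 fill(0,2,G) [39 cells changed]:
GGGGG
GGGGG
GGGGG
GGGGG
GGGGG
GGGGG
GGGGG
GGGGG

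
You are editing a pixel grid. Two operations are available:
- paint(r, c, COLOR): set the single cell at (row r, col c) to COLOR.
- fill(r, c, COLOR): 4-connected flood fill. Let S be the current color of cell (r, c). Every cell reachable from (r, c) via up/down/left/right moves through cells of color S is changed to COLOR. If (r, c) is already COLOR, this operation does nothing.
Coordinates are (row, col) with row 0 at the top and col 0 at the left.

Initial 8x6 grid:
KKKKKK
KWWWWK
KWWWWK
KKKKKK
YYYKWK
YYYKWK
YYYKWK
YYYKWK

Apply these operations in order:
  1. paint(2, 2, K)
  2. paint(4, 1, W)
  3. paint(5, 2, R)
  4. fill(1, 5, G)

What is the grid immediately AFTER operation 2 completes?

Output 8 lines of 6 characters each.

After op 1 paint(2,2,K):
KKKKKK
KWWWWK
KWKWWK
KKKKKK
YYYKWK
YYYKWK
YYYKWK
YYYKWK
After op 2 paint(4,1,W):
KKKKKK
KWWWWK
KWKWWK
KKKKKK
YWYKWK
YYYKWK
YYYKWK
YYYKWK

Answer: KKKKKK
KWWWWK
KWKWWK
KKKKKK
YWYKWK
YYYKWK
YYYKWK
YYYKWK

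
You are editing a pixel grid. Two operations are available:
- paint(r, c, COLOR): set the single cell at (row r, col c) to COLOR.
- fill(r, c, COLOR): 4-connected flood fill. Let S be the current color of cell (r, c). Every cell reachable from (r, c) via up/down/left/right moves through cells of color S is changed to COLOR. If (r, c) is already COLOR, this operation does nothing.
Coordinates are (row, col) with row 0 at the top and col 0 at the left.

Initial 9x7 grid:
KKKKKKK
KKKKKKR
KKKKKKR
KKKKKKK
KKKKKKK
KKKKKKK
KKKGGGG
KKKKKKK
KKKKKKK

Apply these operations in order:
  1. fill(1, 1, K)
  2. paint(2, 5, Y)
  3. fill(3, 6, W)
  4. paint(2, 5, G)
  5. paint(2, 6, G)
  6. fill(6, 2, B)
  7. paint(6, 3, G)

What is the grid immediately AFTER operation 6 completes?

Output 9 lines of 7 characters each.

Answer: BBBBBBB
BBBBBBR
BBBBBGG
BBBBBBB
BBBBBBB
BBBBBBB
BBBGGGG
BBBBBBB
BBBBBBB

Derivation:
After op 1 fill(1,1,K) [0 cells changed]:
KKKKKKK
KKKKKKR
KKKKKKR
KKKKKKK
KKKKKKK
KKKKKKK
KKKGGGG
KKKKKKK
KKKKKKK
After op 2 paint(2,5,Y):
KKKKKKK
KKKKKKR
KKKKKYR
KKKKKKK
KKKKKKK
KKKKKKK
KKKGGGG
KKKKKKK
KKKKKKK
After op 3 fill(3,6,W) [56 cells changed]:
WWWWWWW
WWWWWWR
WWWWWYR
WWWWWWW
WWWWWWW
WWWWWWW
WWWGGGG
WWWWWWW
WWWWWWW
After op 4 paint(2,5,G):
WWWWWWW
WWWWWWR
WWWWWGR
WWWWWWW
WWWWWWW
WWWWWWW
WWWGGGG
WWWWWWW
WWWWWWW
After op 5 paint(2,6,G):
WWWWWWW
WWWWWWR
WWWWWGG
WWWWWWW
WWWWWWW
WWWWWWW
WWWGGGG
WWWWWWW
WWWWWWW
After op 6 fill(6,2,B) [56 cells changed]:
BBBBBBB
BBBBBBR
BBBBBGG
BBBBBBB
BBBBBBB
BBBBBBB
BBBGGGG
BBBBBBB
BBBBBBB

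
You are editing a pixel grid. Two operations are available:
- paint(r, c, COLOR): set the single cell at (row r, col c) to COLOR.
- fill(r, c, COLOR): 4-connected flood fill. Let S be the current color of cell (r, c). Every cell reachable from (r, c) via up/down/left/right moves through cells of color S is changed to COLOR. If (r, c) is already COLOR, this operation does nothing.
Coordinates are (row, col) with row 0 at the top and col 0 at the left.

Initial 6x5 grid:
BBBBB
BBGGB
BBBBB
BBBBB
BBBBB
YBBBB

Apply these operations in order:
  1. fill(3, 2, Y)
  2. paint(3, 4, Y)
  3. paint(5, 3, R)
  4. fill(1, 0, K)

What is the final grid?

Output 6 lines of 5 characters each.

Answer: KKKKK
KKGGK
KKKKK
KKKKK
KKKKK
KKKRK

Derivation:
After op 1 fill(3,2,Y) [27 cells changed]:
YYYYY
YYGGY
YYYYY
YYYYY
YYYYY
YYYYY
After op 2 paint(3,4,Y):
YYYYY
YYGGY
YYYYY
YYYYY
YYYYY
YYYYY
After op 3 paint(5,3,R):
YYYYY
YYGGY
YYYYY
YYYYY
YYYYY
YYYRY
After op 4 fill(1,0,K) [27 cells changed]:
KKKKK
KKGGK
KKKKK
KKKKK
KKKKK
KKKRK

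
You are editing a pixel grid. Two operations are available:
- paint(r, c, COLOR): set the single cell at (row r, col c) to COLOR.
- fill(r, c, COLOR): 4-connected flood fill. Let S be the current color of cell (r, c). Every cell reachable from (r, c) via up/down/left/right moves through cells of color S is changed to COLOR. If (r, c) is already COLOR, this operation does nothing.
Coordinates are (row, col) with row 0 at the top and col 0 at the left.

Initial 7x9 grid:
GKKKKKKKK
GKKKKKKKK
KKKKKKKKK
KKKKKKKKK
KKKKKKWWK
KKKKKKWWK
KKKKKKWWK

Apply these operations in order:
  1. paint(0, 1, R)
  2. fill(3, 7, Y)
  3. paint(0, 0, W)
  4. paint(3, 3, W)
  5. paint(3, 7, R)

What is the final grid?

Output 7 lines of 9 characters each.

Answer: WRYYYYYYY
GYYYYYYYY
YYYYYYYYY
YYYWYYYRY
YYYYYYWWY
YYYYYYWWY
YYYYYYWWY

Derivation:
After op 1 paint(0,1,R):
GRKKKKKKK
GKKKKKKKK
KKKKKKKKK
KKKKKKKKK
KKKKKKWWK
KKKKKKWWK
KKKKKKWWK
After op 2 fill(3,7,Y) [54 cells changed]:
GRYYYYYYY
GYYYYYYYY
YYYYYYYYY
YYYYYYYYY
YYYYYYWWY
YYYYYYWWY
YYYYYYWWY
After op 3 paint(0,0,W):
WRYYYYYYY
GYYYYYYYY
YYYYYYYYY
YYYYYYYYY
YYYYYYWWY
YYYYYYWWY
YYYYYYWWY
After op 4 paint(3,3,W):
WRYYYYYYY
GYYYYYYYY
YYYYYYYYY
YYYWYYYYY
YYYYYYWWY
YYYYYYWWY
YYYYYYWWY
After op 5 paint(3,7,R):
WRYYYYYYY
GYYYYYYYY
YYYYYYYYY
YYYWYYYRY
YYYYYYWWY
YYYYYYWWY
YYYYYYWWY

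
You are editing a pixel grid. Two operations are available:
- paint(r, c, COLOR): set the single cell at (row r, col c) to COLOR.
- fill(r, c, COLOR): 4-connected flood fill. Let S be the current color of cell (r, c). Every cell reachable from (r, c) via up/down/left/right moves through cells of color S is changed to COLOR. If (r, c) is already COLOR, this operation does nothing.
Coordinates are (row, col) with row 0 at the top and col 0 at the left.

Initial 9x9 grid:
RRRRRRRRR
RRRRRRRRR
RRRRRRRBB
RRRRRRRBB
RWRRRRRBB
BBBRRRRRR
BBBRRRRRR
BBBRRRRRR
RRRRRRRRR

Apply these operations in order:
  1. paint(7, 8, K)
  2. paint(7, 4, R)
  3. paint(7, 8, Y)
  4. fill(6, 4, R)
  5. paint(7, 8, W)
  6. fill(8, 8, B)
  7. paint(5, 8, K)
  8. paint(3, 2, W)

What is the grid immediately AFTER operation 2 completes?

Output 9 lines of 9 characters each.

Answer: RRRRRRRRR
RRRRRRRRR
RRRRRRRBB
RRRRRRRBB
RWRRRRRBB
BBBRRRRRR
BBBRRRRRR
BBBRRRRRK
RRRRRRRRR

Derivation:
After op 1 paint(7,8,K):
RRRRRRRRR
RRRRRRRRR
RRRRRRRBB
RRRRRRRBB
RWRRRRRBB
BBBRRRRRR
BBBRRRRRR
BBBRRRRRK
RRRRRRRRR
After op 2 paint(7,4,R):
RRRRRRRRR
RRRRRRRRR
RRRRRRRBB
RRRRRRRBB
RWRRRRRBB
BBBRRRRRR
BBBRRRRRR
BBBRRRRRK
RRRRRRRRR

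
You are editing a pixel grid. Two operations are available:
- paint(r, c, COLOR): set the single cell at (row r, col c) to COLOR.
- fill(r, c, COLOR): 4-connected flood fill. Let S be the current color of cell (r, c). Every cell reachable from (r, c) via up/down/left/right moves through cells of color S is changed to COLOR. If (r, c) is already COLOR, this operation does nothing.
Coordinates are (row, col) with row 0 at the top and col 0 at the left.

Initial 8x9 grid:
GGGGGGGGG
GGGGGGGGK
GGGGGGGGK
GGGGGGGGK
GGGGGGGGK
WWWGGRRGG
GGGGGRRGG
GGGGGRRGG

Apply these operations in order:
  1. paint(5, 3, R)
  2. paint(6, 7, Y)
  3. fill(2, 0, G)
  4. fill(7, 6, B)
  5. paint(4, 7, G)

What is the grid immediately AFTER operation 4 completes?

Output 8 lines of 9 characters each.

After op 1 paint(5,3,R):
GGGGGGGGG
GGGGGGGGK
GGGGGGGGK
GGGGGGGGK
GGGGGGGGK
WWWRGRRGG
GGGGGRRGG
GGGGGRRGG
After op 2 paint(6,7,Y):
GGGGGGGGG
GGGGGGGGK
GGGGGGGGK
GGGGGGGGK
GGGGGGGGK
WWWRGRRGG
GGGGGRRYG
GGGGGRRGG
After op 3 fill(2,0,G) [0 cells changed]:
GGGGGGGGG
GGGGGGGGK
GGGGGGGGK
GGGGGGGGK
GGGGGGGGK
WWWRGRRGG
GGGGGRRYG
GGGGGRRGG
After op 4 fill(7,6,B) [6 cells changed]:
GGGGGGGGG
GGGGGGGGK
GGGGGGGGK
GGGGGGGGK
GGGGGGGGK
WWWRGBBGG
GGGGGBBYG
GGGGGBBGG

Answer: GGGGGGGGG
GGGGGGGGK
GGGGGGGGK
GGGGGGGGK
GGGGGGGGK
WWWRGBBGG
GGGGGBBYG
GGGGGBBGG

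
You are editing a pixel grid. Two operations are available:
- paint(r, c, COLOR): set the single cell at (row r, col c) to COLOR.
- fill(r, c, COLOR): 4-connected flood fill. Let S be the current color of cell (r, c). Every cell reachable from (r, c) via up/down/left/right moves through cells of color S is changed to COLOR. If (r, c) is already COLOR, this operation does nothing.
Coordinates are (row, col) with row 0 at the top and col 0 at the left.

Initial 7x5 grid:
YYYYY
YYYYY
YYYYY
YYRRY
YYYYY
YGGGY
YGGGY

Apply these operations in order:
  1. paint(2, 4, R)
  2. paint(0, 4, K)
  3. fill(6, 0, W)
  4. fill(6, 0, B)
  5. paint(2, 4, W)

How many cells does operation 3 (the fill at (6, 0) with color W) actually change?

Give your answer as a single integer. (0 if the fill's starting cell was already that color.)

Answer: 25

Derivation:
After op 1 paint(2,4,R):
YYYYY
YYYYY
YYYYR
YYRRY
YYYYY
YGGGY
YGGGY
After op 2 paint(0,4,K):
YYYYK
YYYYY
YYYYR
YYRRY
YYYYY
YGGGY
YGGGY
After op 3 fill(6,0,W) [25 cells changed]:
WWWWK
WWWWW
WWWWR
WWRRW
WWWWW
WGGGW
WGGGW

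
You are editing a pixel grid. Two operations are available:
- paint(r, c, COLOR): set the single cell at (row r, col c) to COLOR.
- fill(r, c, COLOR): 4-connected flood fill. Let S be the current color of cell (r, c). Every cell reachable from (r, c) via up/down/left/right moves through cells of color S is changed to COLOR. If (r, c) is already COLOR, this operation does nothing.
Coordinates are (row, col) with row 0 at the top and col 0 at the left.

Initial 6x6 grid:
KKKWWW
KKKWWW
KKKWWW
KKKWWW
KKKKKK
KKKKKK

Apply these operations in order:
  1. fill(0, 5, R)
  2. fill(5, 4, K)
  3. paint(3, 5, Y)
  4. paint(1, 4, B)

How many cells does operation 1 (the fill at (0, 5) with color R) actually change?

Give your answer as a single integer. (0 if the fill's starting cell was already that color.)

After op 1 fill(0,5,R) [12 cells changed]:
KKKRRR
KKKRRR
KKKRRR
KKKRRR
KKKKKK
KKKKKK

Answer: 12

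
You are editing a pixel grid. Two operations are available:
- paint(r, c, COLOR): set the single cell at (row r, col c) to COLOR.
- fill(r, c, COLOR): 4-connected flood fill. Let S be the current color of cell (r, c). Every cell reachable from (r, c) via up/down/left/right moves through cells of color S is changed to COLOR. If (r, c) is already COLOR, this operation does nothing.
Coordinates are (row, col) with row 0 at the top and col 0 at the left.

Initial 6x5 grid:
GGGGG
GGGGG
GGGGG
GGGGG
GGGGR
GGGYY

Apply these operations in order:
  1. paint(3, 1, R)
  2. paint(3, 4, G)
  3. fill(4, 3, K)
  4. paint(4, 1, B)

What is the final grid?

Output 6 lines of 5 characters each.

After op 1 paint(3,1,R):
GGGGG
GGGGG
GGGGG
GRGGG
GGGGR
GGGYY
After op 2 paint(3,4,G):
GGGGG
GGGGG
GGGGG
GRGGG
GGGGR
GGGYY
After op 3 fill(4,3,K) [26 cells changed]:
KKKKK
KKKKK
KKKKK
KRKKK
KKKKR
KKKYY
After op 4 paint(4,1,B):
KKKKK
KKKKK
KKKKK
KRKKK
KBKKR
KKKYY

Answer: KKKKK
KKKKK
KKKKK
KRKKK
KBKKR
KKKYY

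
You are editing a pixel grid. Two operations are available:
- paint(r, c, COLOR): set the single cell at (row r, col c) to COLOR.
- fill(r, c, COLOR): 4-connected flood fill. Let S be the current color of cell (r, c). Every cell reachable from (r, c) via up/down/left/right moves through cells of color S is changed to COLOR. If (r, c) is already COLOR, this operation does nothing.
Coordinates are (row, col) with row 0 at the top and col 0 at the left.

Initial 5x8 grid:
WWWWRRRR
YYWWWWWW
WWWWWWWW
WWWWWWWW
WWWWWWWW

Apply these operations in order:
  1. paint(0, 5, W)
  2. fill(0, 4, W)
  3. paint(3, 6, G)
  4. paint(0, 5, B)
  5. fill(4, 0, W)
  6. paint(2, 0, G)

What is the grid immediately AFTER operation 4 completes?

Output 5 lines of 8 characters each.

Answer: WWWWWBRR
YYWWWWWW
WWWWWWWW
WWWWWWGW
WWWWWWWW

Derivation:
After op 1 paint(0,5,W):
WWWWRWRR
YYWWWWWW
WWWWWWWW
WWWWWWWW
WWWWWWWW
After op 2 fill(0,4,W) [1 cells changed]:
WWWWWWRR
YYWWWWWW
WWWWWWWW
WWWWWWWW
WWWWWWWW
After op 3 paint(3,6,G):
WWWWWWRR
YYWWWWWW
WWWWWWWW
WWWWWWGW
WWWWWWWW
After op 4 paint(0,5,B):
WWWWWBRR
YYWWWWWW
WWWWWWWW
WWWWWWGW
WWWWWWWW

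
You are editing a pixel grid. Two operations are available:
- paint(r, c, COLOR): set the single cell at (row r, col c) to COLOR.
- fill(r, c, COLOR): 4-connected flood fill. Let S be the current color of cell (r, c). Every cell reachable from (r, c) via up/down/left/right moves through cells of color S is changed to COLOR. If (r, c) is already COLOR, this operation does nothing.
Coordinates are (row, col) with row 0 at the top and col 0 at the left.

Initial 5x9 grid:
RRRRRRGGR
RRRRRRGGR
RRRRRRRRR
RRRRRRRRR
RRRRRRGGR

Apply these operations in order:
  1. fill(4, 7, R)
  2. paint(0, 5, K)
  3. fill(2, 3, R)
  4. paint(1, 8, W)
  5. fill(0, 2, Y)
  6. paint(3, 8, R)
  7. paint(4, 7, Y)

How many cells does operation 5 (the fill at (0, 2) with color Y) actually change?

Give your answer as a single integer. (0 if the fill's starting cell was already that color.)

Answer: 38

Derivation:
After op 1 fill(4,7,R) [2 cells changed]:
RRRRRRGGR
RRRRRRGGR
RRRRRRRRR
RRRRRRRRR
RRRRRRRRR
After op 2 paint(0,5,K):
RRRRRKGGR
RRRRRRGGR
RRRRRRRRR
RRRRRRRRR
RRRRRRRRR
After op 3 fill(2,3,R) [0 cells changed]:
RRRRRKGGR
RRRRRRGGR
RRRRRRRRR
RRRRRRRRR
RRRRRRRRR
After op 4 paint(1,8,W):
RRRRRKGGR
RRRRRRGGW
RRRRRRRRR
RRRRRRRRR
RRRRRRRRR
After op 5 fill(0,2,Y) [38 cells changed]:
YYYYYKGGR
YYYYYYGGW
YYYYYYYYY
YYYYYYYYY
YYYYYYYYY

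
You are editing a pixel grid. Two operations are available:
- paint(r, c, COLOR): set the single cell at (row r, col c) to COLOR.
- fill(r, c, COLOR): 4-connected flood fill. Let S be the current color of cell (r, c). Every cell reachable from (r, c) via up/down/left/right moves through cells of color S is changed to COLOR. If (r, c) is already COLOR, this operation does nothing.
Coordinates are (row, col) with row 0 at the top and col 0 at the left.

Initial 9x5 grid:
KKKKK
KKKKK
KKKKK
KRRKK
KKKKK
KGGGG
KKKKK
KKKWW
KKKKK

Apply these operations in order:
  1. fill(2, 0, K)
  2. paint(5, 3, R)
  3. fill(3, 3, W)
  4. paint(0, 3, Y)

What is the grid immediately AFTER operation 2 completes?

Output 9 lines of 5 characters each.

Answer: KKKKK
KKKKK
KKKKK
KRRKK
KKKKK
KGGRG
KKKKK
KKKWW
KKKKK

Derivation:
After op 1 fill(2,0,K) [0 cells changed]:
KKKKK
KKKKK
KKKKK
KRRKK
KKKKK
KGGGG
KKKKK
KKKWW
KKKKK
After op 2 paint(5,3,R):
KKKKK
KKKKK
KKKKK
KRRKK
KKKKK
KGGRG
KKKKK
KKKWW
KKKKK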